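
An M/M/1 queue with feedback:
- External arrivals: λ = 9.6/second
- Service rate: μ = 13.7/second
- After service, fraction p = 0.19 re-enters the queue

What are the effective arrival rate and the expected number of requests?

Effective arrival rate: λ_eff = λ/(1-p) = 9.6/(1-0.19) = 9.6/0.81 = 11.85185
ρ = λ_eff/μ = 11.85185/13.7 = 0.865099
L = ρ/(1-ρ) = 0.865099/(1-0.865099) = 6.4128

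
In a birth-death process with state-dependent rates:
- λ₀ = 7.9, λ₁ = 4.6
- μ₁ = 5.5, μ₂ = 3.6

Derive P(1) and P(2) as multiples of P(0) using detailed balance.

Balance equations:
State 0: λ₀P₀ = μ₁P₁ → P₁ = (λ₀/μ₁)P₀ = (7.9/5.5)P₀ = 1.4364P₀
State 1: P₂ = (λ₀λ₁)/(μ₁μ₂)P₀ = (7.9×4.6)/(5.5×3.6)P₀ = 1.8354P₀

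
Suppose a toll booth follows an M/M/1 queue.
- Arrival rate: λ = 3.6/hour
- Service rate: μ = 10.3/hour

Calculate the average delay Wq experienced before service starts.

First, compute utilization: ρ = λ/μ = 3.6/10.3 = 0.3495
For M/M/1: Wq = λ/(μ(μ-λ))
Wq = 3.6/(10.3 × (10.3-3.6))
Wq = 3.6/(10.3 × 6.70)
Wq = 0.05217 hours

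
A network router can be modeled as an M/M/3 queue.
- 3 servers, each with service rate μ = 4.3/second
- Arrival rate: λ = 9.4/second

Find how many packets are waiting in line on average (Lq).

Traffic intensity: ρ = λ/(cμ) = 9.4/(3×4.3) = 0.7287
Since ρ = 0.7287 < 1, system is stable.
Offered load a = λ/μ = cρ = 9.4/4.3 = 2.1860
P₀ = [ Σₙ₌₀^2 aⁿ/n! + a^3/(3!(1-ρ)) ]⁻¹
Σ = a^0/0! + a^1/1! + a^2/2! = 1.0000 + 2.1860 + 2.3894 = 5.5754
a^3/(3!(1-ρ)) = 10.4467/(6 × 0.27132) = 6.4172
P₀ = 1/(5.5754 + 6.4172) = 0.08338
Lq = P₀·a^3·ρ / (3!(1-ρ)²) = 0.08338 × 10.4467 × 0.7287 / (6 × 0.07361) = 1.4371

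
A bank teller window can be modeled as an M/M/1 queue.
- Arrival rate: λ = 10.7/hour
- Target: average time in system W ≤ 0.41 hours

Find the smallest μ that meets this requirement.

For M/M/1: W = 1/(μ-λ)
Need W ≤ 0.41, so 1/(μ-λ) ≤ 0.41
μ - λ ≥ 1/0.41 = 2.4390
μ ≥ 10.7 + 2.4390 = 13.1390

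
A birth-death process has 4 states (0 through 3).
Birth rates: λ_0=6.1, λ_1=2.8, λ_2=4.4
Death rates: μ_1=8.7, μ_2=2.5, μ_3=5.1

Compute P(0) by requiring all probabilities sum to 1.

Ratios P(n)/P(0) = (λ₀···λₙ₋₁)/(μ₁···μₙ):
P(1)/P(0) = (6.1)/(8.7) = 0.7011
P(2)/P(0) = (6.1×2.8)/(8.7×2.5) = 0.7853
P(3)/P(0) = (6.1×2.8×4.4)/(8.7×2.5×5.1) = 0.6775

Normalization: ∑ P(n) = 1
P(0) × (1.0000 + 0.7011 + 0.7853 + 0.6775) = 1
P(0) × 3.1639 = 1
P(0) = 1/3.1639 = 0.3161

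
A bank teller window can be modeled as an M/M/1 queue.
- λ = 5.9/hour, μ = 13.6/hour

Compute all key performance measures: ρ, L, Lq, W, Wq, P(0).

Step 1: ρ = λ/μ = 5.9/13.6 = 0.4338
Step 2: L = λ/(μ-λ) = 5.9/7.70 = 0.7662
Step 3: Lq = λ²/(μ(μ-λ)) = 34.81/(13.6×7.70) = 0.3324
Step 4: W = 1/(μ-λ) = 1/7.70 = 0.12987
Step 5: Wq = λ/(μ(μ-λ)) = 5.9/(13.6×7.70) = 0.05634
Step 6: P(0) = 1-ρ = 0.5662
Verify: L = λW = 5.9×0.12987 = 0.7662 ✔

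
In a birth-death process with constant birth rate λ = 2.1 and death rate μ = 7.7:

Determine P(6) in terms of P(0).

For constant rates: P(n)/P(0) = (λ/μ)^n
P(6)/P(0) = (2.1/7.7)^6 = 0.27273^6 = 0.0004115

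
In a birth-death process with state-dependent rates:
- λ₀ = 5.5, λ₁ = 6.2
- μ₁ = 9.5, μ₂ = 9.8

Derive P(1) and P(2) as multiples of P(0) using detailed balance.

Balance equations:
State 0: λ₀P₀ = μ₁P₁ → P₁ = (λ₀/μ₁)P₀ = (5.5/9.5)P₀ = 0.5789P₀
State 1: P₂ = (λ₀λ₁)/(μ₁μ₂)P₀ = (5.5×6.2)/(9.5×9.8)P₀ = 0.3663P₀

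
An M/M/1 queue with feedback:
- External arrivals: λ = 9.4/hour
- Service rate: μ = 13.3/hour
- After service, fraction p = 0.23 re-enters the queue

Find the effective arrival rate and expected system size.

Effective arrival rate: λ_eff = λ/(1-p) = 9.4/(1-0.23) = 9.4/0.77 = 12.20779
ρ = λ_eff/μ = 12.20779/13.3 = 0.917879
L = ρ/(1-ρ) = 0.917879/(1-0.917879) = 11.1772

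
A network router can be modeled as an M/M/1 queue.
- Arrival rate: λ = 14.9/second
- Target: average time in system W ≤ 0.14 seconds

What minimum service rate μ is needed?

For M/M/1: W = 1/(μ-λ)
Need W ≤ 0.14, so 1/(μ-λ) ≤ 0.14
μ - λ ≥ 1/0.14 = 7.1429
μ ≥ 14.9 + 7.1429 = 22.0429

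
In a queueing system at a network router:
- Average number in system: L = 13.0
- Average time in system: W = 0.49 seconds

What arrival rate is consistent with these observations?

Little's Law: L = λW, so λ = L/W
λ = 13.0/0.49 = 26.5306 packets/second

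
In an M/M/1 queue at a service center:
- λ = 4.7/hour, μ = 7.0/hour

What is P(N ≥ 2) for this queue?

ρ = λ/μ = 4.7/7.0 = 0.6714
P(N ≥ n) = ρⁿ
P(N ≥ 2) = 0.6714^2
P(N ≥ 2) = 0.4508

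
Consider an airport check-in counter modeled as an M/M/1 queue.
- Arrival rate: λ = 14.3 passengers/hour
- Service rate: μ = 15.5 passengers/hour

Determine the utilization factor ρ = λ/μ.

Server utilization: ρ = λ/μ
ρ = 14.3/15.5 = 0.9226
The server is busy 92.26% of the time.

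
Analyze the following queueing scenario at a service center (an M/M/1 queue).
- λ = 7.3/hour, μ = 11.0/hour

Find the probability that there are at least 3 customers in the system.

ρ = λ/μ = 7.3/11.0 = 0.66364
P(N ≥ n) = ρⁿ
P(N ≥ 3) = 0.66364^3
P(N ≥ 3) = 0.2923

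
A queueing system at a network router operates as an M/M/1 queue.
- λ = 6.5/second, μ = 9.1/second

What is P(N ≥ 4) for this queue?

ρ = λ/μ = 6.5/9.1 = 0.7143
P(N ≥ n) = ρⁿ
P(N ≥ 4) = 0.7143^4
P(N ≥ 4) = 0.2603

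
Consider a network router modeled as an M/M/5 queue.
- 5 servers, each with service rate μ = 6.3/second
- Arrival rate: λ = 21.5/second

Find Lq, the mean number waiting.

Traffic intensity: ρ = λ/(cμ) = 21.5/(5×6.3) = 0.6825
Since ρ = 0.6825 < 1, system is stable.
Offered load a = λ/μ = cρ = 21.5/6.3 = 3.4127
P₀ = [ Σₙ₌₀^4 aⁿ/n! + a^5/(5!(1-ρ)) ]⁻¹
Σ = a^0/0! + a^1/1! + a^2/2! + a^3/3! + a^4/4! = 1.0000 + 3.4127 + 5.8233 + 6.6243 + 5.6517 = 22.5120
a^5/(5!(1-ρ)) = 462.9025/(120 × 0.31746) = 12.1512
P₀ = 1/(22.5120 + 12.1512) = 0.02885
Lq = P₀·a^5·ρ / (5!(1-ρ)²) = 0.028849 × 462.9025 × 0.68254 / (120 × 0.10078) = 0.7537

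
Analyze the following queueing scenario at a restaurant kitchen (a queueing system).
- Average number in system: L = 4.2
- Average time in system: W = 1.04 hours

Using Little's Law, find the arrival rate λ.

Little's Law: L = λW, so λ = L/W
λ = 4.2/1.04 = 4.0385 orders/hour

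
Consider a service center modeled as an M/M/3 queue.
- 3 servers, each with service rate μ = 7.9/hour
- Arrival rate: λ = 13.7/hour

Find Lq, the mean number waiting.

Traffic intensity: ρ = λ/(cμ) = 13.7/(3×7.9) = 0.5781
Since ρ = 0.5781 < 1, system is stable.
Offered load a = λ/μ = cρ = 13.7/7.9 = 1.7342
P₀ = [ Σₙ₌₀^2 aⁿ/n! + a^3/(3!(1-ρ)) ]⁻¹
Σ = a^0/0! + a^1/1! + a^2/2! = 1.0000 + 1.7342 + 1.5037 = 4.2379
a^3/(3!(1-ρ)) = 5.2153/(6 × 0.42194) = 2.0600
P₀ = 1/(4.2379 + 2.0600) = 0.1588
Lq = P₀·a^3·ρ / (3!(1-ρ)²) = 0.15878 × 5.2153 × 0.57806 / (6 × 0.17803) = 0.4481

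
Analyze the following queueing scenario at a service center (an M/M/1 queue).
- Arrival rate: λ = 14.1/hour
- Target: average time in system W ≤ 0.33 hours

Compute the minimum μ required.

For M/M/1: W = 1/(μ-λ)
Need W ≤ 0.33, so 1/(μ-λ) ≤ 0.33
μ - λ ≥ 1/0.33 = 3.0303
μ ≥ 14.1 + 3.0303 = 17.1303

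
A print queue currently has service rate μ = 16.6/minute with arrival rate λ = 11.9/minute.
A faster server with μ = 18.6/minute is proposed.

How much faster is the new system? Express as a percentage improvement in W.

System 1: ρ₁ = 11.9/16.6 = 0.7169, W₁ = 1/(16.6-11.9) = 0.21277
System 2: ρ₂ = 11.9/18.6 = 0.6398, W₂ = 1/(18.6-11.9) = 0.14925
Improvement: (W₁-W₂)/W₁ = (0.21277-0.14925)/0.21277 = 29.85%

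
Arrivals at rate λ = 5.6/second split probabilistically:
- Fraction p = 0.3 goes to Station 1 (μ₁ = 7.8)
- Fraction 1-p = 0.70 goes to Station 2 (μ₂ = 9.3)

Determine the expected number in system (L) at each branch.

Effective rates: λ₁ = 5.6×0.3 = 1.68, λ₂ = 5.6×0.70 = 3.92
Station 1: ρ₁ = 1.68/7.8 = 0.2154, L₁ = ρ₁/(1-ρ₁) = 0.2154/(1-0.2154) = 0.2745
Station 2: ρ₂ = 3.92/9.3 = 0.4215, L₂ = ρ₂/(1-ρ₂) = 0.4215/(1-0.4215) = 0.7286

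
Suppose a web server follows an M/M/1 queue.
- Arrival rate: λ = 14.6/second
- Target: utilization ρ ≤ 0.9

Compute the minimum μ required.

ρ = λ/μ, so μ = λ/ρ
μ ≥ 14.6/0.9 = 16.2222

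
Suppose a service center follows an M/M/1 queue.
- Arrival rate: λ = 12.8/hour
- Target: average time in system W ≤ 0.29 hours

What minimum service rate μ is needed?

For M/M/1: W = 1/(μ-λ)
Need W ≤ 0.29, so 1/(μ-λ) ≤ 0.29
μ - λ ≥ 1/0.29 = 3.4483
μ ≥ 12.8 + 3.4483 = 16.2483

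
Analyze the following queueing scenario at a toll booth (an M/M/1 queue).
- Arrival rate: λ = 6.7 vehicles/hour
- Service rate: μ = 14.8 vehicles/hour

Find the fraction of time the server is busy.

Server utilization: ρ = λ/μ
ρ = 6.7/14.8 = 0.4527
The server is busy 45.27% of the time.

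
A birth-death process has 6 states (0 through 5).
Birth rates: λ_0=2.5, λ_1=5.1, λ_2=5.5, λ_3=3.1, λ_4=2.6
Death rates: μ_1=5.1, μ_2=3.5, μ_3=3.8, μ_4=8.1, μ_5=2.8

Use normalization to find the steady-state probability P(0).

Ratios P(n)/P(0) = (λ₀···λₙ₋₁)/(μ₁···μₙ):
P(1)/P(0) = (2.5)/(5.1) = 0.4902
P(2)/P(0) = (2.5×5.1)/(5.1×3.5) = 0.7143
P(3)/P(0) = (2.5×5.1×5.5)/(5.1×3.5×3.8) = 1.0338
P(4)/P(0) = (2.5×5.1×5.5×3.1)/(5.1×3.5×3.8×8.1) = 0.3957
P(5)/P(0) = (2.5×5.1×5.5×3.1×2.6)/(5.1×3.5×3.8×8.1×2.8) = 0.3674

Normalization: ∑ P(n) = 1
P(0) × (1.0000 + 0.4902 + 0.7143 + 1.0338 + 0.3957 + 0.3674) = 1
P(0) × 4.0014 = 1
P(0) = 1/4.0014 = 0.2499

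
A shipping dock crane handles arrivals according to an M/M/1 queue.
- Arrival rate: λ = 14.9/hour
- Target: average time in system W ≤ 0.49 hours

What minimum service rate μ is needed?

For M/M/1: W = 1/(μ-λ)
Need W ≤ 0.49, so 1/(μ-λ) ≤ 0.49
μ - λ ≥ 1/0.49 = 2.0408
μ ≥ 14.9 + 2.0408 = 16.9408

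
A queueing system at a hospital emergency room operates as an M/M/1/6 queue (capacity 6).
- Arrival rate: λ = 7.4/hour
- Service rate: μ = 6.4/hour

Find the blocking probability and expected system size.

ρ = λ/μ = 7.4/6.4 = 1.15625
P₀ = (1-ρ)/(1-ρ^(K+1)) = (1-1.15625)/(1-1.15625^7) = -0.15625/-1.7629 = 0.08863
P_K = P₀×ρ^K = 0.08863 × 1.15625^6 = 0.08863 × 2.3895 = 0.2118
Blocking probability P_6 = 0.2118 (21.18%)
L = ρ[1 - (K+1)ρ^K + Kρ^(K+1)] / [(1-ρ)(1-ρ^(K+1))]
L = 1.15625 × (1 - 7×2.389519 + 6×2.762881) / ((1 - 1.15625) × (1 - 2.762881)) = 3.5708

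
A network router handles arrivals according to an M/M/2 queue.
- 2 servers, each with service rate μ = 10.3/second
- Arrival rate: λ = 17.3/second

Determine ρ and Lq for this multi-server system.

Traffic intensity: ρ = λ/(cμ) = 17.3/(2×10.3) = 0.8398
Since ρ = 0.8398 < 1, system is stable.
Offered load a = λ/μ = cρ = 17.3/10.3 = 1.6796
P₀ = [ Σₙ₌₀^1 aⁿ/n! + a^2/(2!(1-ρ)) ]⁻¹
Σ = a^0/0! + a^1/1! = 1.0000 + 1.6796 = 2.6796
a^2/(2!(1-ρ)) = 2.821095/(2 × 0.1601942) = 8.8052
P₀ = 1/(2.6796 + 8.8052) = 0.08707
Lq = P₀·a^2·ρ / (2!(1-ρ)²) = 0.087071 × 2.8211 × 0.83981 / (2 × 0.025662) = 4.0193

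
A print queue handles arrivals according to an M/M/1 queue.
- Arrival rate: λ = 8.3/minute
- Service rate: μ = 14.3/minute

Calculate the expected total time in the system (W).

First, compute utilization: ρ = λ/μ = 8.3/14.3 = 0.5804
For M/M/1: W = 1/(μ-λ)
W = 1/(14.3-8.3) = 1/6.00
W = 0.1667 minutes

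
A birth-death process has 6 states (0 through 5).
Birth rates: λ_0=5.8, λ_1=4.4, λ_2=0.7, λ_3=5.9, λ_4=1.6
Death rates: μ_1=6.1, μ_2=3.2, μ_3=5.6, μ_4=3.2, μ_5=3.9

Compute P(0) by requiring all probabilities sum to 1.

Ratios P(n)/P(0) = (λ₀···λₙ₋₁)/(μ₁···μₙ):
P(1)/P(0) = (5.8)/(6.1) = 0.9508
P(2)/P(0) = (5.8×4.4)/(6.1×3.2) = 1.3074
P(3)/P(0) = (5.8×4.4×0.7)/(6.1×3.2×5.6) = 0.1634
P(4)/P(0) = (5.8×4.4×0.7×5.9)/(6.1×3.2×5.6×3.2) = 0.3013
P(5)/P(0) = (5.8×4.4×0.7×5.9×1.6)/(6.1×3.2×5.6×3.2×3.9) = 0.1236

Normalization: ∑ P(n) = 1
P(0) × (1.0000 + 0.9508 + 1.3074 + 0.1634 + 0.3013 + 0.1236) = 1
P(0) × 3.8465 = 1
P(0) = 1/3.8465 = 0.2600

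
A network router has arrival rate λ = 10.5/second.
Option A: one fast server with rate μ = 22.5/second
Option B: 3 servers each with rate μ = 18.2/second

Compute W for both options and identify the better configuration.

Option A: single server μ = 22.5 (M/M/1)
  ρ_A = 10.5/22.5 = 0.4667
  W_A = 1/(μ-λ) = 1/(22.5-10.5) = 1/12.00 = 0.08333

Option B: 3 servers μ = 18.2 (M/M/3)
  ρ_B = λ/(cμ) = 10.5/(3×18.2) = 0.1923
  Offered load a = λ/μ = cρ = 10.5/18.2 = 0.5769
  P₀ = [ Σₙ₌₀^2 aⁿ/n! + a^3/(3!(1-ρ)) ]⁻¹
  Σ = a^0/0! + a^1/1! + a^2/2! = 1.0000 + 0.5769 + 0.1664 = 1.7433
  a^3/(3!(1-ρ)) = 0.1920/(6 × 0.8077) = 0.03962
  P₀ = 1/(1.7433 + 0.03962) = 0.5609
  Lq = P₀·a^3·ρ / (3!(1-ρ)²) = 0.5609 × 0.1920 × 0.1923 / (6 × 0.6524) = 0.005291
  Wq_B = Lq/λ = 0.005291/10.5 = 0.0005039
  W_B = Wq_B + 1/μ = 0.0005039 + 0.05495 = 0.05545

Since W_B = 0.05545 < W_A = 0.08333, Option B (multiple servers) has the shorter time in system.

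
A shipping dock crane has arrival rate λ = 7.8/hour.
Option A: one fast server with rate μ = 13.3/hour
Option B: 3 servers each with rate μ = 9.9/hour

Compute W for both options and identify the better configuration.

Option A: single server μ = 13.3 (M/M/1)
  ρ_A = 7.8/13.3 = 0.5865
  W_A = 1/(μ-λ) = 1/(13.3-7.8) = 1/5.50 = 0.1818

Option B: 3 servers μ = 9.9 (M/M/3)
  ρ_B = λ/(cμ) = 7.8/(3×9.9) = 0.2626
  Offered load a = λ/μ = cρ = 7.8/9.9 = 0.7879
  P₀ = [ Σₙ₌₀^2 aⁿ/n! + a^3/(3!(1-ρ)) ]⁻¹
  Σ = a^0/0! + a^1/1! + a^2/2! = 1.0000 + 0.7879 + 0.3104 = 2.0983
  a^3/(3!(1-ρ)) = 0.4891/(6 × 0.7374) = 0.1105
  P₀ = 1/(2.0983 + 0.1105) = 0.4527
  Lq = P₀·a^3·ρ / (3!(1-ρ)²) = 0.45273 × 0.48908 × 0.26263 / (6 × 0.54372) = 0.01783
  Wq_B = Lq/λ = 0.017825/7.8 = 0.002285
  W_B = Wq_B + 1/μ = 0.002285 + 0.1010 = 0.1033

Since W_B = 0.1033 < W_A = 0.1818, Option B (multiple servers) has the shorter time in system.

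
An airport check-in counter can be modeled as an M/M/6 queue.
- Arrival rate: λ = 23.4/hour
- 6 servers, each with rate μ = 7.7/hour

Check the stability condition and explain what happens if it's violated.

Stability requires ρ = λ/(cμ) < 1
ρ = 23.4/(6 × 7.7) = 23.4/46.20 = 0.5065
Since 0.5065 < 1, the system is STABLE.
The servers are busy 50.65% of the time.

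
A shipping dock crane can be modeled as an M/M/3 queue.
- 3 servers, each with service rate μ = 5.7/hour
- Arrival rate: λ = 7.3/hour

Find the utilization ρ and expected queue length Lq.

Traffic intensity: ρ = λ/(cμ) = 7.3/(3×5.7) = 0.4269
Since ρ = 0.4269 < 1, system is stable.
Offered load a = λ/μ = cρ = 7.3/5.7 = 1.2807
P₀ = [ Σₙ₌₀^2 aⁿ/n! + a^3/(3!(1-ρ)) ]⁻¹
Σ = a^0/0! + a^1/1! + a^2/2! = 1.0000 + 1.2807 + 0.8201 = 3.1008
a^3/(3!(1-ρ)) = 2.1006/(6 × 0.5731) = 0.6109
P₀ = 1/(3.1008 + 0.6109) = 0.2694
Lq = P₀·a^3·ρ / (3!(1-ρ)²) = 0.2694 × 2.1006 × 0.4269 / (6 × 0.3284) = 0.1226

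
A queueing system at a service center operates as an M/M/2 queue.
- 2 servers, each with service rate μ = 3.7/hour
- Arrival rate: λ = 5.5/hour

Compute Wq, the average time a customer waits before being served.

Traffic intensity: ρ = λ/(cμ) = 5.5/(2×3.7) = 0.7432
Since ρ = 0.7432 < 1, system is stable.
Offered load a = λ/μ = cρ = 5.5/3.7 = 1.4865
P₀ = [ Σₙ₌₀^1 aⁿ/n! + a^2/(2!(1-ρ)) ]⁻¹
Σ = a^0/0! + a^1/1! = 1.0000 + 1.4865 = 2.4865
a^2/(2!(1-ρ)) = 2.20964/(2 × 0.256757) = 4.3030
P₀ = 1/(2.4865 + 4.3030) = 0.1473
Lq = P₀·a^2·ρ / (2!(1-ρ)²) = 0.14729 × 2.2096 × 0.74324 / (2 × 0.065924) = 1.8346
Wq = Lq/λ = 1.8346/5.5 = 0.3336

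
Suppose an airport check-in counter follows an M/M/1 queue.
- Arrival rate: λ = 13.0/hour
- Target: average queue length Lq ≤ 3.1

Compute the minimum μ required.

For M/M/1: Lq = λ²/(μ(μ-λ))
Need Lq ≤ 3.1, i.e. μ(μ-λ) ≥ λ²/3.1
μ² - 13.0μ - 169.00/3.1 ≥ 0  →  μ² - 13.0μ - 54.51613 ≥ 0
Quadratic formula (positive root): μ = [λ + √(λ² + 4×54.51613)]/2
Discriminant: 169.00 + 4×54.51613 = 387.0645, √387.0645 = 19.6740
μ ≥ (13.0 + 19.6740)/2 = 16.3370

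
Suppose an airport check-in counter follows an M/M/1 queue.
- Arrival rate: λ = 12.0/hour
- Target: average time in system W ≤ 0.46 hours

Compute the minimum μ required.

For M/M/1: W = 1/(μ-λ)
Need W ≤ 0.46, so 1/(μ-λ) ≤ 0.46
μ - λ ≥ 1/0.46 = 2.1739
μ ≥ 12.0 + 2.1739 = 14.1739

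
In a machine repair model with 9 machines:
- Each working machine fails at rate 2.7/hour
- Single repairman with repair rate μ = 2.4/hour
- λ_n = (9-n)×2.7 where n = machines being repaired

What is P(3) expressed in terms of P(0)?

P(3)/P(0) = ∏_{i=0}^{3-1} λ_i/μ_{i+1}
= (9-0)×2.7/2.4 × (9-1)×2.7/2.4 × (9-2)×2.7/2.4
= 717.6094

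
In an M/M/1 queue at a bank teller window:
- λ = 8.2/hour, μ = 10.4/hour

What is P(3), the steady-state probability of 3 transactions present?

ρ = λ/μ = 8.2/10.4 = 0.7885
P(n) = (1-ρ)ρⁿ
P(3) = (1-0.7885) × 0.7885^3
P(3) = 0.2115 × 0.4902
P(3) = 0.1037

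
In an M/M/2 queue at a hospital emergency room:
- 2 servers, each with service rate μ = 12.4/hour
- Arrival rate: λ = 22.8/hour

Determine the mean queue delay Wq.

Traffic intensity: ρ = λ/(cμ) = 22.8/(2×12.4) = 0.9194
Since ρ = 0.9194 < 1, system is stable.
Offered load a = λ/μ = cρ = 22.8/12.4 = 1.8387
P₀ = [ Σₙ₌₀^1 aⁿ/n! + a^2/(2!(1-ρ)) ]⁻¹
Σ = a^0/0! + a^1/1! = 1.0000 + 1.8387 = 2.8387
a^2/(2!(1-ρ)) = 3.38085/(2 × 0.0806452) = 20.9613
P₀ = 1/(2.8387 + 20.9613) = 0.04202
Lq = P₀·a^2·ρ / (2!(1-ρ)²) = 0.0420168 × 3.38085 × 0.919355 / (2 × 0.00650364) = 10.0403
Wq = Lq/λ = 10.0403/22.8 = 0.4404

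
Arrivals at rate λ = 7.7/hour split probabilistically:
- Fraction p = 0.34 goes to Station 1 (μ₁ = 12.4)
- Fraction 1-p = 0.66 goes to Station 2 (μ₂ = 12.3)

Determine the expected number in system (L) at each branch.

Effective rates: λ₁ = 7.7×0.34 = 2.618, λ₂ = 7.7×0.66 = 5.082
Station 1: ρ₁ = 2.618/12.4 = 0.2111, L₁ = ρ₁/(1-ρ₁) = 0.2111/(1-0.2111) = 0.2676
Station 2: ρ₂ = 5.082/12.3 = 0.41317, L₂ = ρ₂/(1-ρ₂) = 0.41317/(1-0.41317) = 0.7041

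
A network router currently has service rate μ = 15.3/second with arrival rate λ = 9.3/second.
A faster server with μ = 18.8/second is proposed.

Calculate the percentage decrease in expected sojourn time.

System 1: ρ₁ = 9.3/15.3 = 0.6078, W₁ = 1/(15.3-9.3) = 0.166667
System 2: ρ₂ = 9.3/18.8 = 0.4947, W₂ = 1/(18.8-9.3) = 0.105263
Improvement: (W₁-W₂)/W₁ = (0.166667-0.105263)/0.166667 = 36.84%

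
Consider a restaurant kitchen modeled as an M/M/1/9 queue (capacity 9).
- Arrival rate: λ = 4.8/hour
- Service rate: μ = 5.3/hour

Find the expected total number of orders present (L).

ρ = λ/μ = 4.8/5.3 = 0.90566
P₀ = (1-ρ)/(1-ρ^(K+1)) = (1-0.90566)/(1-0.90566^10) = 0.09434/0.6288 = 0.1500
P_K = P₀×ρ^K = 0.15004 × 0.90566^9 = 0.15004 × 0.40991 = 0.06150
L = ρ[1 - (K+1)ρ^K + Kρ^(K+1)] / [(1-ρ)(1-ρ^(K+1))]
L = 0.90566 × (1 - 10×0.4099083 + 9×0.3712375) / ((1 - 0.90566) × (1 - 0.3712375)) = 3.6957 orders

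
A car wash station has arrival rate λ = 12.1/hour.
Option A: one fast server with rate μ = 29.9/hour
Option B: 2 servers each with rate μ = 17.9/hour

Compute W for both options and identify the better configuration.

Option A: single server μ = 29.9 (M/M/1)
  ρ_A = 12.1/29.9 = 0.4047
  W_A = 1/(μ-λ) = 1/(29.9-12.1) = 1/17.80 = 0.05618

Option B: 2 servers μ = 17.9 (M/M/2)
  ρ_B = λ/(cμ) = 12.1/(2×17.9) = 0.3380
  Offered load a = λ/μ = cρ = 12.1/17.9 = 0.6760
  P₀ = [ Σₙ₌₀^1 aⁿ/n! + a^2/(2!(1-ρ)) ]⁻¹
  Σ = a^0/0! + a^1/1! = 1.0000 + 0.6760 = 1.6760
  a^2/(2!(1-ρ)) = 0.4569/(2 × 0.6620) = 0.3451
  P₀ = 1/(1.6760 + 0.3451) = 0.4948
  Lq = P₀·a^2·ρ / (2!(1-ρ)²) = 0.49478 × 0.45695 × 0.33799 / (2 × 0.43826) = 0.08718
  Wq_B = Lq/λ = 0.08718/12.1 = 0.0072050
  W_B = Wq_B + 1/μ = 0.0072050 + 0.055866 = 0.06307

Since W_A = 0.05618 < W_B = 0.06307, Option A (single fast server) has the shorter time in system.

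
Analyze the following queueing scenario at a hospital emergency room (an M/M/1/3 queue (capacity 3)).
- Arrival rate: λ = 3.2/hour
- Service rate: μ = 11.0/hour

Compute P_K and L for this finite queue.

ρ = λ/μ = 3.2/11.0 = 0.2909
P₀ = (1-ρ)/(1-ρ^(K+1)) = (1-0.2909)/(1-0.2909^4) = 0.7091/0.9928 = 0.7142
P_K = P₀×ρ^K = 0.7142 × 0.2909^3 = 0.7142 × 0.02462 = 0.01758
Blocking probability P_3 = 0.01758 (1.76%)
L = ρ[1 - (K+1)ρ^K + Kρ^(K+1)] / [(1-ρ)(1-ρ^(K+1))]
L = 0.2909 × (1 - 4×0.02462 + 3×0.007161) / ((1 - 0.2909) × (1 - 0.007161)) = 0.3814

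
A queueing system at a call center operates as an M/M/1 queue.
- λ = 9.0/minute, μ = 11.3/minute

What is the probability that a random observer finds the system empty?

ρ = λ/μ = 9.0/11.3 = 0.7965
P(0) = 1 - ρ = 1 - 0.7965 = 0.2035
The server is idle 20.35% of the time.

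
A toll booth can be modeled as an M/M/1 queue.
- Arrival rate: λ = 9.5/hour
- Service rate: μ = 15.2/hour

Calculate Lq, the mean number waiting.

ρ = λ/μ = 9.5/15.2 = 0.6250
For M/M/1: Lq = λ²/(μ(μ-λ))
Lq = 90.25/(15.2 × 5.70)
Lq = 1.0417 vehicles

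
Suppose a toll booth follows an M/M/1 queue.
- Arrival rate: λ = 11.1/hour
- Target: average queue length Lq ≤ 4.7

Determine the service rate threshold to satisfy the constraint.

For M/M/1: Lq = λ²/(μ(μ-λ))
Need Lq ≤ 4.7, i.e. μ(μ-λ) ≥ λ²/4.7
μ² - 11.1μ - 123.21/4.7 ≥ 0  →  μ² - 11.1μ - 26.2149 ≥ 0
Quadratic formula (positive root): μ = [λ + √(λ² + 4×26.2149)]/2
Discriminant: 123.21 + 4×26.2149 = 228.0696, √228.0696 = 15.1020
μ ≥ (11.1 + 15.1020)/2 = 13.1010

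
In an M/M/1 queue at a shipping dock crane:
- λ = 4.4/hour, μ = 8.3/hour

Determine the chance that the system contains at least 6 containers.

ρ = λ/μ = 4.4/8.3 = 0.5301
P(N ≥ n) = ρⁿ
P(N ≥ 6) = 0.5301^6
P(N ≥ 6) = 0.02219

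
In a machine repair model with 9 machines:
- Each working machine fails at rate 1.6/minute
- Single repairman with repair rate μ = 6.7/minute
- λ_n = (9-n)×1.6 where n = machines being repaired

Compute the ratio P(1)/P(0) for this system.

P(1)/P(0) = ∏_{i=0}^{1-1} λ_i/μ_{i+1}
= (9-0)×1.6/6.7
= 2.1493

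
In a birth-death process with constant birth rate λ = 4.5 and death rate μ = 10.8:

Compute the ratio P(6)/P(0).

For constant rates: P(n)/P(0) = (λ/μ)^n
P(6)/P(0) = (4.5/10.8)^6 = 0.41667^6 = 0.005233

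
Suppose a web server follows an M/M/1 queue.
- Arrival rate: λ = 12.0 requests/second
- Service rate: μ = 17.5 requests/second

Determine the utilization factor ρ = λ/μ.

Server utilization: ρ = λ/μ
ρ = 12.0/17.5 = 0.6857
The server is busy 68.57% of the time.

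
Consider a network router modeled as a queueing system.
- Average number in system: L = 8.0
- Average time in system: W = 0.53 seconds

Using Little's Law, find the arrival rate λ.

Little's Law: L = λW, so λ = L/W
λ = 8.0/0.53 = 15.0943 packets/second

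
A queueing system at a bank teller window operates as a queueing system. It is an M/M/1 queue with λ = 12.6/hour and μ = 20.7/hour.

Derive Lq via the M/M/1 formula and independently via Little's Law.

Method 1 (direct): Lq = λ²/(μ(μ-λ)) = 158.76/(20.7 × 8.10) = 0.9469

Method 2 (Little's Law):
W = 1/(μ-λ) = 1/8.10 = 0.12346
Wq = W - 1/μ = 0.12346 - 0.048309 = 0.07515
Lq = λWq = 12.6 × 0.07515 = 0.9469 ✔ (matches Method 1)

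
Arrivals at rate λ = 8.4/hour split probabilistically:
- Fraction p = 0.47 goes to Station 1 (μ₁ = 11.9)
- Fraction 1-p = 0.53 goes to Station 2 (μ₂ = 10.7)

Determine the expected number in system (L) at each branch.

Effective rates: λ₁ = 8.4×0.47 = 3.948, λ₂ = 8.4×0.53 = 4.452
Station 1: ρ₁ = 3.948/11.9 = 0.33176, L₁ = ρ₁/(1-ρ₁) = 0.33176/(1-0.33176) = 0.4965
Station 2: ρ₂ = 4.452/10.7 = 0.41607, L₂ = ρ₂/(1-ρ₂) = 0.41607/(1-0.41607) = 0.7125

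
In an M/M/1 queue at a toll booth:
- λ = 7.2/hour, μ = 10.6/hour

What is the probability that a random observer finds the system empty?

ρ = λ/μ = 7.2/10.6 = 0.6792
P(0) = 1 - ρ = 1 - 0.6792 = 0.3208
The server is idle 32.08% of the time.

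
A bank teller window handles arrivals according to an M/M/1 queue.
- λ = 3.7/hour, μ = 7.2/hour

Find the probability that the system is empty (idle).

ρ = λ/μ = 3.7/7.2 = 0.5139
P(0) = 1 - ρ = 1 - 0.5139 = 0.4861
The server is idle 48.61% of the time.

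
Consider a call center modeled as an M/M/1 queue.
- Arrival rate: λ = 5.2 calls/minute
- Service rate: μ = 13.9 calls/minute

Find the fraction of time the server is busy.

Server utilization: ρ = λ/μ
ρ = 5.2/13.9 = 0.3741
The server is busy 37.41% of the time.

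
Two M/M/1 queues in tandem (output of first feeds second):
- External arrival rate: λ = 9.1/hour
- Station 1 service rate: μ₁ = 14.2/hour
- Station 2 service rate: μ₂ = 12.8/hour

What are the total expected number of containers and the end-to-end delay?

By Jackson's theorem, each station behaves as independent M/M/1.
Station 1: ρ₁ = 9.1/14.2 = 0.6408, L₁ = ρ₁/(1-ρ₁) = λ/(μ₁-λ) = 9.1/5.10 = 1.78431
Station 2: ρ₂ = 9.1/12.8 = 0.7109, L₂ = ρ₂/(1-ρ₂) = λ/(μ₂-λ) = 9.1/3.70 = 2.45946
Total: L = L₁ + L₂ = 1.78431 + 2.45946 = 4.24377
W = L/λ = 4.24377/9.1 = 0.4663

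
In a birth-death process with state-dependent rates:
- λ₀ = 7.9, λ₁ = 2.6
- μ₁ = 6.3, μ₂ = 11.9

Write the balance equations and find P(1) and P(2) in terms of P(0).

Balance equations:
State 0: λ₀P₀ = μ₁P₁ → P₁ = (λ₀/μ₁)P₀ = (7.9/6.3)P₀ = 1.2540P₀
State 1: P₂ = (λ₀λ₁)/(μ₁μ₂)P₀ = (7.9×2.6)/(6.3×11.9)P₀ = 0.2740P₀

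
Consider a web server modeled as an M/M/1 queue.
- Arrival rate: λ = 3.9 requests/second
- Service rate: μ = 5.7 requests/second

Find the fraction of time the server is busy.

Server utilization: ρ = λ/μ
ρ = 3.9/5.7 = 0.6842
The server is busy 68.42% of the time.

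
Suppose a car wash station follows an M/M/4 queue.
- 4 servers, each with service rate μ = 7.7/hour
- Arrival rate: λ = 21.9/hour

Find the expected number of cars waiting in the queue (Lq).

Traffic intensity: ρ = λ/(cμ) = 21.9/(4×7.7) = 0.7110
Since ρ = 0.7110 < 1, system is stable.
Offered load a = λ/μ = cρ = 21.9/7.7 = 2.8442
P₀ = [ Σₙ₌₀^3 aⁿ/n! + a^4/(4!(1-ρ)) ]⁻¹
Σ = a^0/0! + a^1/1! + a^2/2! + a^3/3! = 1.0000 + 2.8442 + 4.0446 + 3.8345 = 11.7233
a^4/(4!(1-ρ)) = 65.4355/(24 × 0.28896) = 9.4355
P₀ = 1/(11.7233 + 9.4355) = 0.04726
Lq = P₀·a^4·ρ / (4!(1-ρ)²) = 0.047262 × 65.4355 × 0.71104 / (24 × 0.083498) = 1.0973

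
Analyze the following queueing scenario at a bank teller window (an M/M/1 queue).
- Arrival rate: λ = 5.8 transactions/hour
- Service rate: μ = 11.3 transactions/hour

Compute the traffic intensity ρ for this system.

Server utilization: ρ = λ/μ
ρ = 5.8/11.3 = 0.5133
The server is busy 51.33% of the time.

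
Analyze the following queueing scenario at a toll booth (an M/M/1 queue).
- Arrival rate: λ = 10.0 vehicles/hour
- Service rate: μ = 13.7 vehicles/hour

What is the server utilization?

Server utilization: ρ = λ/μ
ρ = 10.0/13.7 = 0.7299
The server is busy 72.99% of the time.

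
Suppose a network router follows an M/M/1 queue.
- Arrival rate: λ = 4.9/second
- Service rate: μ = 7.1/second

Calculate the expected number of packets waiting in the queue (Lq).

ρ = λ/μ = 4.9/7.1 = 0.6901
For M/M/1: Lq = λ²/(μ(μ-λ))
Lq = 24.01/(7.1 × 2.20)
Lq = 1.5371 packets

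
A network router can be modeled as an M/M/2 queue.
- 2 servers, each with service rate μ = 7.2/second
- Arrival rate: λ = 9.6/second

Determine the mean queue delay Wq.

Traffic intensity: ρ = λ/(cμ) = 9.6/(2×7.2) = 0.6667
Since ρ = 0.6667 < 1, system is stable.
Offered load a = λ/μ = cρ = 9.6/7.2 = 1.3333
P₀ = [ Σₙ₌₀^1 aⁿ/n! + a^2/(2!(1-ρ)) ]⁻¹
Σ = a^0/0! + a^1/1! = 1.0000 + 1.3333 = 2.3333
a^2/(2!(1-ρ)) = 1.7778/(2 × 0.33333) = 2.6667
P₀ = 1/(2.3333 + 2.6667) = 0.2000
Lq = P₀·a^2·ρ / (2!(1-ρ)²) = 0.20000 × 1.7778 × 0.66667 / (2 × 0.11111) = 1.0667
Wq = Lq/λ = 1.0667/9.6 = 0.1111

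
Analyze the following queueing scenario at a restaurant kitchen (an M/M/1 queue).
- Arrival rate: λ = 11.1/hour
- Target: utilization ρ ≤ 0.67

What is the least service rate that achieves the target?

ρ = λ/μ, so μ = λ/ρ
μ ≥ 11.1/0.67 = 16.5672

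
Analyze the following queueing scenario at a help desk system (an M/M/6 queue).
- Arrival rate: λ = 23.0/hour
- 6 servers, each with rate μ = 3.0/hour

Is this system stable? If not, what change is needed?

Stability requires ρ = λ/(cμ) < 1
ρ = 23.0/(6 × 3.0) = 23.0/18.00 = 1.2778
Since 1.2778 ≥ 1, the system is UNSTABLE.
Need c > λ/μ = 23.0/3.0 = 7.67.
Minimum servers needed: c = 8.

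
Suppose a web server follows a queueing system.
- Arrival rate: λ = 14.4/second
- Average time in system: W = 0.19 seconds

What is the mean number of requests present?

Little's Law: L = λW
L = 14.4 × 0.19 = 2.7360 requests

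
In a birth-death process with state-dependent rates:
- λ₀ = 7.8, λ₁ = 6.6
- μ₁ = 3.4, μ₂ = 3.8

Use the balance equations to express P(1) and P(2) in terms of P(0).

Balance equations:
State 0: λ₀P₀ = μ₁P₁ → P₁ = (λ₀/μ₁)P₀ = (7.8/3.4)P₀ = 2.2941P₀
State 1: P₂ = (λ₀λ₁)/(μ₁μ₂)P₀ = (7.8×6.6)/(3.4×3.8)P₀ = 3.9845P₀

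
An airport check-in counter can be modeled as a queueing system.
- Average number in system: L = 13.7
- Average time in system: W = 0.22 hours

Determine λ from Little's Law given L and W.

Little's Law: L = λW, so λ = L/W
λ = 13.7/0.22 = 62.2727 passengers/hour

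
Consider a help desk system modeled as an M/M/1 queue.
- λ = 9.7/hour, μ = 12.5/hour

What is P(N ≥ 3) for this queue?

ρ = λ/μ = 9.7/12.5 = 0.7760
P(N ≥ n) = ρⁿ
P(N ≥ 3) = 0.7760^3
P(N ≥ 3) = 0.4673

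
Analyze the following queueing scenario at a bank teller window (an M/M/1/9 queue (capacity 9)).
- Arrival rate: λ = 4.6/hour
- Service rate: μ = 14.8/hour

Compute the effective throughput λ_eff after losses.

ρ = λ/μ = 4.6/14.8 = 0.31081
P₀ = (1-ρ)/(1-ρ^(K+1)) = (1-0.31081)/(1-0.31081^10) = 0.6892/1.0000 = 0.6892
P_K = P₀×ρ^K = 0.6892 × 0.31081^9 = 0.6892 × 0.00002707 = 0.00001866
λ_eff = λ(1-P_K) = 4.6 × (1 - 0.00001866) = 4.6 × 0.99998 = 4.5999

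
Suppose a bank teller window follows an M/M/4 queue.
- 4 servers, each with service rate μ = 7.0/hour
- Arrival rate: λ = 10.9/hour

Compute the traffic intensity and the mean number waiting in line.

Traffic intensity: ρ = λ/(cμ) = 10.9/(4×7.0) = 0.3893
Since ρ = 0.3893 < 1, system is stable.
Offered load a = λ/μ = cρ = 10.9/7.0 = 1.5571
P₀ = [ Σₙ₌₀^3 aⁿ/n! + a^4/(4!(1-ρ)) ]⁻¹
Σ = a^0/0! + a^1/1! + a^2/2! + a^3/3! = 1.00000 + 1.55714 + 1.21235 + 0.629266 = 4.3988
a^4/(4!(1-ρ)) = 5.8791/(24 × 0.6107) = 0.4011
P₀ = 1/(4.3988 + 0.4011) = 0.2083
Lq = P₀·a^4·ρ / (4!(1-ρ)²) = 0.20834 × 5.8791 × 0.38929 / (24 × 0.37297) = 0.05327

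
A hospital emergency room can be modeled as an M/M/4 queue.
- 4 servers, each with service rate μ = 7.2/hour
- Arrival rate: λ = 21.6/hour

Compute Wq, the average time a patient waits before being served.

Traffic intensity: ρ = λ/(cμ) = 21.6/(4×7.2) = 0.7500
Since ρ = 0.7500 < 1, system is stable.
Offered load a = λ/μ = cρ = 21.6/7.2 = 3.0000
P₀ = [ Σₙ₌₀^3 aⁿ/n! + a^4/(4!(1-ρ)) ]⁻¹
Σ = a^0/0! + a^1/1! + a^2/2! + a^3/3! = 1.0000 + 3.0000 + 4.5000 + 4.5000 = 13.0000
a^4/(4!(1-ρ)) = 81.0000/(24 × 0.2500) = 13.5000
P₀ = 1/(13.0000 + 13.5000) = 0.03774
Lq = P₀·a^4·ρ / (4!(1-ρ)²) = 0.037736 × 81.0000 × 0.75000 / (24 × 0.062500) = 1.5283
Wq = Lq/λ = 1.5283/21.6 = 0.07075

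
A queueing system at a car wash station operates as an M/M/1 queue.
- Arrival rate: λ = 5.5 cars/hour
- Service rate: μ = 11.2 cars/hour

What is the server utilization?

Server utilization: ρ = λ/μ
ρ = 5.5/11.2 = 0.4911
The server is busy 49.11% of the time.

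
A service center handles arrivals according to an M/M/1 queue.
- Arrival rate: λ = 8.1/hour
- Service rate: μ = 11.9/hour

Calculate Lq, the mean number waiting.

ρ = λ/μ = 8.1/11.9 = 0.6807
For M/M/1: Lq = λ²/(μ(μ-λ))
Lq = 65.61/(11.9 × 3.80)
Lq = 1.4509 customers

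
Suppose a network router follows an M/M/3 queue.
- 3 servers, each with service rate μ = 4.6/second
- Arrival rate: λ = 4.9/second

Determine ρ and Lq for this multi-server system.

Traffic intensity: ρ = λ/(cμ) = 4.9/(3×4.6) = 0.3551
Since ρ = 0.3551 < 1, system is stable.
Offered load a = λ/μ = cρ = 4.9/4.6 = 1.0652
P₀ = [ Σₙ₌₀^2 aⁿ/n! + a^3/(3!(1-ρ)) ]⁻¹
Σ = a^0/0! + a^1/1! + a^2/2! = 1.00000 + 1.06522 + 0.567344 = 2.6326
a^3/(3!(1-ρ)) = 1.2087/(6 × 0.6449) = 0.3124
P₀ = 1/(2.6326 + 0.3124) = 0.3396
Lq = P₀·a^3·ρ / (3!(1-ρ)²) = 0.33957 × 1.2087 × 0.35507 / (6 × 0.41593) = 0.05840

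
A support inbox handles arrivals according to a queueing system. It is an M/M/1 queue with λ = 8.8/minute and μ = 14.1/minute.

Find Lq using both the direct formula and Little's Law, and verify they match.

Method 1 (direct): Lq = λ²/(μ(μ-λ)) = 77.44/(14.1 × 5.30) = 1.0363

Method 2 (Little's Law):
W = 1/(μ-λ) = 1/5.30 = 0.18868
Wq = W - 1/μ = 0.18868 - 0.070922 = 0.11776
Lq = λWq = 8.8 × 0.11776 = 1.0363 ✔ (matches Method 1)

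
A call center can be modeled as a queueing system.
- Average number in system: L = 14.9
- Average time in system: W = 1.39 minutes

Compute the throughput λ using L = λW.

Little's Law: L = λW, so λ = L/W
λ = 14.9/1.39 = 10.7194 calls/minute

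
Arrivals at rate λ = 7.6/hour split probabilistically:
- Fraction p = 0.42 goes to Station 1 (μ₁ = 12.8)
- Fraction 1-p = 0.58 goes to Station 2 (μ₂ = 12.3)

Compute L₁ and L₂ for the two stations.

Effective rates: λ₁ = 7.6×0.42 = 3.192, λ₂ = 7.6×0.58 = 4.408
Station 1: ρ₁ = 3.192/12.8 = 0.24937, L₁ = ρ₁/(1-ρ₁) = 0.24937/(1-0.24937) = 0.3322
Station 2: ρ₂ = 4.408/12.3 = 0.35837, L₂ = ρ₂/(1-ρ₂) = 0.35837/(1-0.35837) = 0.5585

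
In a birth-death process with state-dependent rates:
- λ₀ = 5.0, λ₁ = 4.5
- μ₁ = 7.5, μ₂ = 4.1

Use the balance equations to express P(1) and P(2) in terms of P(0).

Balance equations:
State 0: λ₀P₀ = μ₁P₁ → P₁ = (λ₀/μ₁)P₀ = (5.0/7.5)P₀ = 0.6667P₀
State 1: P₂ = (λ₀λ₁)/(μ₁μ₂)P₀ = (5.0×4.5)/(7.5×4.1)P₀ = 0.7317P₀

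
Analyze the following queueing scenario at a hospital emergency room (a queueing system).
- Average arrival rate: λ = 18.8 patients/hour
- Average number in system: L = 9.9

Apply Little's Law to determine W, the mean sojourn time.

Little's Law: L = λW, so W = L/λ
W = 9.9/18.8 = 0.5266 hours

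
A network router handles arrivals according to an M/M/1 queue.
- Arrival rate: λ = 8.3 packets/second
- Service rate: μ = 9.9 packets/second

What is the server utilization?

Server utilization: ρ = λ/μ
ρ = 8.3/9.9 = 0.8384
The server is busy 83.84% of the time.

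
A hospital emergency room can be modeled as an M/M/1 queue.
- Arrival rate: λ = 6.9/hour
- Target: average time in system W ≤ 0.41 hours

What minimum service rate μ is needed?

For M/M/1: W = 1/(μ-λ)
Need W ≤ 0.41, so 1/(μ-λ) ≤ 0.41
μ - λ ≥ 1/0.41 = 2.4390
μ ≥ 6.9 + 2.4390 = 9.3390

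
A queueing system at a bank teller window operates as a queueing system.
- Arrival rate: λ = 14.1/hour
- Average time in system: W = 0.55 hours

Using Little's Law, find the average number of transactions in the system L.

Little's Law: L = λW
L = 14.1 × 0.55 = 7.7550 transactions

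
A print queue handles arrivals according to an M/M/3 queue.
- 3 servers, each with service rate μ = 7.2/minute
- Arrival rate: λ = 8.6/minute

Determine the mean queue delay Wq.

Traffic intensity: ρ = λ/(cμ) = 8.6/(3×7.2) = 0.3981
Since ρ = 0.3981 < 1, system is stable.
Offered load a = λ/μ = cρ = 8.6/7.2 = 1.1944
P₀ = [ Σₙ₌₀^2 aⁿ/n! + a^3/(3!(1-ρ)) ]⁻¹
Σ = a^0/0! + a^1/1! + a^2/2! = 1.0000 + 1.1944 + 0.71335 = 2.9078
a^3/(3!(1-ρ)) = 1.7041/(6 × 0.6019) = 0.4719
P₀ = 1/(2.9078 + 0.4719) = 0.2959
Lq = P₀·a^3·ρ / (3!(1-ρ)²) = 0.2959 × 1.7041 × 0.3981 / (6 × 0.3622) = 0.09237
Wq = Lq/λ = 0.09237/8.6 = 0.01074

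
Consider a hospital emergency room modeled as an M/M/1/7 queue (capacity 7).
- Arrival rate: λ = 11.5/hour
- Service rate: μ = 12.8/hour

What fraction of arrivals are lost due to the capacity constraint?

ρ = λ/μ = 11.5/12.8 = 0.89844
P₀ = (1-ρ)/(1-ρ^(K+1)) = (1-0.89844)/(1-0.89844^8) = 0.1016/0.5755 = 0.1765
P_K = P₀×ρ^K = 0.17648 × 0.89844^7 = 0.17648 × 0.47252 = 0.08339
Blocking probability = 8.34%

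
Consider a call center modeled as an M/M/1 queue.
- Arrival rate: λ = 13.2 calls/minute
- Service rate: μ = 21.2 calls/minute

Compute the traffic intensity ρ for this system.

Server utilization: ρ = λ/μ
ρ = 13.2/21.2 = 0.6226
The server is busy 62.26% of the time.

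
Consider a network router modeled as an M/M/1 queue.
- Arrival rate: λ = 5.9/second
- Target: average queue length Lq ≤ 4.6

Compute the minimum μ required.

For M/M/1: Lq = λ²/(μ(μ-λ))
Need Lq ≤ 4.6, i.e. μ(μ-λ) ≥ λ²/4.6
μ² - 5.9μ - 34.81/4.6 ≥ 0  →  μ² - 5.9μ - 7.5674 ≥ 0
Quadratic formula (positive root): μ = [λ + √(λ² + 4×7.5674)]/2
Discriminant: 34.81 + 4×7.5674 = 65.0796, √65.0796 = 8.0672
μ ≥ (5.9 + 8.0672)/2 = 6.9836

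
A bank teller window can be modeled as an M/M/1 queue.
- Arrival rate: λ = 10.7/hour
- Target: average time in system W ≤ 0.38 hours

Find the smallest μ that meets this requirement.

For M/M/1: W = 1/(μ-λ)
Need W ≤ 0.38, so 1/(μ-λ) ≤ 0.38
μ - λ ≥ 1/0.38 = 2.6316
μ ≥ 10.7 + 2.6316 = 13.3316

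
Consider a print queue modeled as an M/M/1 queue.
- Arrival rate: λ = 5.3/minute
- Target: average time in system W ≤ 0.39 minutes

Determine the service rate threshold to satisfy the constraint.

For M/M/1: W = 1/(μ-λ)
Need W ≤ 0.39, so 1/(μ-λ) ≤ 0.39
μ - λ ≥ 1/0.39 = 2.5641
μ ≥ 5.3 + 2.5641 = 7.8641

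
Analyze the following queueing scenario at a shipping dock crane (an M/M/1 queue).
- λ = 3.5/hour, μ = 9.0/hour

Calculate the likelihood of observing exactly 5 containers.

ρ = λ/μ = 3.5/9.0 = 0.3889
P(n) = (1-ρ)ρⁿ
P(5) = (1-0.3889) × 0.3889^5
P(5) = 0.6111 × 0.008896
P(5) = 0.005436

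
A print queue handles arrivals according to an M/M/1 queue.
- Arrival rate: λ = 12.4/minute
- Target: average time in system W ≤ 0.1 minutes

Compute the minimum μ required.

For M/M/1: W = 1/(μ-λ)
Need W ≤ 0.1, so 1/(μ-λ) ≤ 0.1
μ - λ ≥ 1/0.1 = 10.0000
μ ≥ 12.4 + 10.0000 = 22.4000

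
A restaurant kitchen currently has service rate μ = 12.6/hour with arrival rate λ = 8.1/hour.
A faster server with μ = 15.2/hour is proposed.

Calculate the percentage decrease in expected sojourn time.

System 1: ρ₁ = 8.1/12.6 = 0.6429, W₁ = 1/(12.6-8.1) = 0.22222
System 2: ρ₂ = 8.1/15.2 = 0.5329, W₂ = 1/(15.2-8.1) = 0.14085
Improvement: (W₁-W₂)/W₁ = (0.22222-0.14085)/0.22222 = 36.62%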